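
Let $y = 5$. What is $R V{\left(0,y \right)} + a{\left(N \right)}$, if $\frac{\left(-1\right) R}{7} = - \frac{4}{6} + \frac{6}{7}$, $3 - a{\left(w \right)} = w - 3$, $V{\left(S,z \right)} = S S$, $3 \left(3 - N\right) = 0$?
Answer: $3$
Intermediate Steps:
$N = 3$ ($N = 3 - 0 = 3 + 0 = 3$)
$V{\left(S,z \right)} = S^{2}$
$a{\left(w \right)} = 6 - w$ ($a{\left(w \right)} = 3 - \left(w - 3\right) = 3 - \left(-3 + w\right) = 6 - w$)
$R = - \frac{4}{3}$ ($R = - 7 \left(- \frac{4}{6} + \frac{6}{7}\right) = - 7 \left(\left(-4\right) \frac{1}{6} + 6 \cdot \frac{1}{7}\right) = - 7 \left(- \frac{2}{3} + \frac{6}{7}\right) = \left(-7\right) \frac{4}{21} = - \frac{4}{3} \approx -1.3333$)
$R V{\left(0,y \right)} + a{\left(N \right)} = - \frac{4 \cdot 0^{2}}{3} + \left(6 - 3\right) = \left(- \frac{4}{3}\right) 0 + \left(6 - 3\right) = 0 + 3 = 3$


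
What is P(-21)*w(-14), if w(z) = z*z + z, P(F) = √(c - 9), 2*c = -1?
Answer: 91*I*√38 ≈ 560.96*I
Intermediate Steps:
c = -½ (c = (½)*(-1) = -½ ≈ -0.50000)
P(F) = I*√38/2 (P(F) = √(-½ - 9) = √(-19/2) = I*√38/2)
w(z) = z + z² (w(z) = z² + z = z + z²)
P(-21)*w(-14) = (I*√38/2)*(-14*(1 - 14)) = (I*√38/2)*(-14*(-13)) = (I*√38/2)*182 = 91*I*√38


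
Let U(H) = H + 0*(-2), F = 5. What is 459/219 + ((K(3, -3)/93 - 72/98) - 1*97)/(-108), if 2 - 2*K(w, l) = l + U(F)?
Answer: 1159273/386316 ≈ 3.0008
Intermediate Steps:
U(H) = H (U(H) = H + 0 = H)
K(w, l) = -3/2 - l/2 (K(w, l) = 1 - (l + 5)/2 = 1 - (5 + l)/2 = 1 + (-5/2 - l/2) = -3/2 - l/2)
459/219 + ((K(3, -3)/93 - 72/98) - 1*97)/(-108) = 459/219 + (((-3/2 - ½*(-3))/93 - 72/98) - 1*97)/(-108) = 459*(1/219) + (((-3/2 + 3/2)*(1/93) - 72*1/98) - 97)*(-1/108) = 153/73 + ((0*(1/93) - 36/49) - 97)*(-1/108) = 153/73 + ((0 - 36/49) - 97)*(-1/108) = 153/73 + (-36/49 - 97)*(-1/108) = 153/73 - 4789/49*(-1/108) = 153/73 + 4789/5292 = 1159273/386316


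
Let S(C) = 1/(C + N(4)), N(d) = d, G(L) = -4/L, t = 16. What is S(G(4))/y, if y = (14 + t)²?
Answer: 1/2700 ≈ 0.00037037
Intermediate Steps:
y = 900 (y = (14 + 16)² = 30² = 900)
S(C) = 1/(4 + C) (S(C) = 1/(C + 4) = 1/(4 + C))
S(G(4))/y = 1/((4 - 4/4)*900) = (1/900)/(4 - 4*¼) = (1/900)/(4 - 1) = (1/900)/3 = (⅓)*(1/900) = 1/2700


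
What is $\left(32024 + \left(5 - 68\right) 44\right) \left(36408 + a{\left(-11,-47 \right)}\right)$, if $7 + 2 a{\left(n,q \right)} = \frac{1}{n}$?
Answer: $\frac{11713934148}{11} \approx 1.0649 \cdot 10^{9}$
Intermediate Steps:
$a{\left(n,q \right)} = - \frac{7}{2} + \frac{1}{2 n}$
$\left(32024 + \left(5 - 68\right) 44\right) \left(36408 + a{\left(-11,-47 \right)}\right) = \left(32024 + \left(5 - 68\right) 44\right) \left(36408 + \frac{1 - -77}{2 \left(-11\right)}\right) = \left(32024 - 2772\right) \left(36408 + \frac{1}{2} \left(- \frac{1}{11}\right) \left(1 + 77\right)\right) = \left(32024 - 2772\right) \left(36408 + \frac{1}{2} \left(- \frac{1}{11}\right) 78\right) = 29252 \left(36408 - \frac{39}{11}\right) = 29252 \cdot \frac{400449}{11} = \frac{11713934148}{11}$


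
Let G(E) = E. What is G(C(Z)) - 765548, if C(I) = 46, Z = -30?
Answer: -765502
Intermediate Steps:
G(C(Z)) - 765548 = 46 - 765548 = -765502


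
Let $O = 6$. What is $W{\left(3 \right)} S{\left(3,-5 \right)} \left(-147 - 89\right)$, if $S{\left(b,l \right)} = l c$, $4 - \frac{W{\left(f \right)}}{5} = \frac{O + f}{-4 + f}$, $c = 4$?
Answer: $306800$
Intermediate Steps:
$W{\left(f \right)} = 20 - \frac{5 \left(6 + f\right)}{-4 + f}$ ($W{\left(f \right)} = 20 - 5 \frac{6 + f}{-4 + f} = 20 - \frac{5 \left(6 + f\right)}{-4 + f}$)
$S{\left(b,l \right)} = 4 l$ ($S{\left(b,l \right)} = l 4 = 4 l$)
$W{\left(3 \right)} S{\left(3,-5 \right)} \left(-147 - 89\right) = \frac{5 \left(-22 + 3 \cdot 3\right)}{-4 + 3} \cdot 4 \left(-5\right) \left(-147 - 89\right) = \frac{5 \left(-22 + 9\right)}{-1} \left(-20\right) \left(-236\right) = 5 \left(-1\right) \left(-13\right) \left(-20\right) \left(-236\right) = 65 \left(-20\right) \left(-236\right) = \left(-1300\right) \left(-236\right) = 306800$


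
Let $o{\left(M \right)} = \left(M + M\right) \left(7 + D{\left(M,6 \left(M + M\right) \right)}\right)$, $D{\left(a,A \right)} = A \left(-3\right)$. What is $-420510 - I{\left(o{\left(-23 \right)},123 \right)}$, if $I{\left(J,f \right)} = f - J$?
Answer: $-459043$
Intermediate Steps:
$D{\left(a,A \right)} = - 3 A$
$o{\left(M \right)} = 2 M \left(7 - 36 M\right)$ ($o{\left(M \right)} = \left(M + M\right) \left(7 - 3 \cdot 6 \left(M + M\right)\right) = 2 M \left(7 - 3 \cdot 6 \cdot 2 M\right) = 2 M \left(7 - 3 \cdot 12 M\right) = 2 M \left(7 - 36 M\right)$)
$-420510 - I{\left(o{\left(-23 \right)},123 \right)} = -420510 - \left(123 - 2 \left(-23\right) \left(7 - -828\right)\right) = -420510 - \left(123 - 2 \left(-23\right) \left(7 + 828\right)\right) = -420510 - \left(123 - 2 \left(-23\right) 835\right) = -420510 - \left(123 - -38410\right) = -420510 - \left(123 + 38410\right) = -420510 - 38533 = -459043$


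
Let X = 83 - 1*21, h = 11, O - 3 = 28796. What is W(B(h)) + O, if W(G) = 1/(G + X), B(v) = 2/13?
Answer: 23269605/808 ≈ 28799.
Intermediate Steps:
O = 28799 (O = 3 + 28796 = 28799)
X = 62 (X = 83 - 21 = 62)
B(v) = 2/13 (B(v) = 2*(1/13) = 2/13)
W(G) = 1/(62 + G) (W(G) = 1/(G + 62) = 1/(62 + G))
W(B(h)) + O = 1/(62 + 2/13) + 28799 = 1/(808/13) + 28799 = 13/808 + 28799 = 23269605/808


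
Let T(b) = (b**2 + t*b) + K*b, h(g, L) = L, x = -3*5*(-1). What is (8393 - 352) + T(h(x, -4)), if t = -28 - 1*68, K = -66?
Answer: 8705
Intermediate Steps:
x = 15 (x = -15*(-1) = 15)
t = -96 (t = -28 - 68 = -96)
T(b) = b**2 - 162*b (T(b) = (b**2 - 96*b) - 66*b = b**2 - 162*b)
(8393 - 352) + T(h(x, -4)) = (8393 - 352) - 4*(-162 - 4) = 8041 - 4*(-166) = 8041 + 664 = 8705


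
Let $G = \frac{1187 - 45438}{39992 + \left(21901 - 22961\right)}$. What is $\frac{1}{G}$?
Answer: $- \frac{38932}{44251} \approx -0.8798$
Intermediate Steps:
$G = - \frac{44251}{38932}$ ($G = - \frac{44251}{39992 - 1060} = - \frac{44251}{38932} \approx -1.1366$)
$\frac{1}{G} = \frac{1}{- \frac{44251}{38932}} = - \frac{38932}{44251}$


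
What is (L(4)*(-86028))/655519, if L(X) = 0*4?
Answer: 0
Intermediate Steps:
L(X) = 0
(L(4)*(-86028))/655519 = (0*(-86028))/655519 = 0*(1/655519) = 0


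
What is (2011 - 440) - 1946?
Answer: -375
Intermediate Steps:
(2011 - 440) - 1946 = 1571 - 1946 = -375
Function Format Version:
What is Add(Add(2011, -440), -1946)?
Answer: -375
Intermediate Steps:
Add(Add(2011, -440), -1946) = Add(1571, -1946) = -375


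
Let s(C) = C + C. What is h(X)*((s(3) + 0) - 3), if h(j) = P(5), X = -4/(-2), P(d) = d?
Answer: 15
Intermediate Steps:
s(C) = 2*C
X = 2 (X = -4*(-1/2) = 2)
h(j) = 5
h(X)*((s(3) + 0) - 3) = 5*((2*3 + 0) - 3) = 5*((6 + 0) - 3) = 5*(6 - 3) = 5*3 = 15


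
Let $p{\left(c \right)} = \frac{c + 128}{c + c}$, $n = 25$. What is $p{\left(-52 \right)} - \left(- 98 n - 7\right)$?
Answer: $\frac{63863}{26} \approx 2456.3$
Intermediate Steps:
$p{\left(c \right)} = \frac{128 + c}{2 c}$
$p{\left(-52 \right)} - \left(- 98 n - 7\right) = \frac{128 - 52}{2 \left(-52\right)} - \left(\left(-98\right) 25 - 7\right) = \frac{1}{2} \left(- \frac{1}{52}\right) 76 - \left(-2450 - 7\right) = - \frac{19}{26} - -2457 = - \frac{19}{26} + 2457 = \frac{63863}{26}$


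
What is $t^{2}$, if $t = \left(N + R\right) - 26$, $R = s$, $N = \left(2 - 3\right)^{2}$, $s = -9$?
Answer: $1156$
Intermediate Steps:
$N = 1$ ($N = \left(-1\right)^{2} = 1$)
$R = -9$
$t = -34$ ($t = \left(1 - 9\right) - 26 = -8 - 26 = -34$)
$t^{2} = \left(-34\right)^{2} = 1156$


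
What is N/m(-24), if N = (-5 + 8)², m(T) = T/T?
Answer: 9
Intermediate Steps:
m(T) = 1
N = 9 (N = 3² = 9)
N/m(-24) = 9/1 = 9*1 = 9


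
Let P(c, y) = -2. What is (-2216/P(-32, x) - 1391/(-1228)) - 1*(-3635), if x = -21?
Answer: 5825795/1228 ≈ 4744.1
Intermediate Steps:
(-2216/P(-32, x) - 1391/(-1228)) - 1*(-3635) = (-2216/(-2) - 1391/(-1228)) - 1*(-3635) = (-2216*(-1/2) - 1391*(-1/1228)) + 3635 = (1108 + 1391/1228) + 3635 = 1362015/1228 + 3635 = 5825795/1228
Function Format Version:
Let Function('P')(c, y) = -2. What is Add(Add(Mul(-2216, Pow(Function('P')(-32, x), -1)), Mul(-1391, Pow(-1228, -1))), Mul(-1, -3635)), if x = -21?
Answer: Rational(5825795, 1228) ≈ 4744.1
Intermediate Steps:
Add(Add(Mul(-2216, Pow(Function('P')(-32, x), -1)), Mul(-1391, Pow(-1228, -1))), Mul(-1, -3635)) = Add(Add(Mul(-2216, Pow(-2, -1)), Mul(-1391, Pow(-1228, -1))), Mul(-1, -3635)) = Add(Add(Mul(-2216, Rational(-1, 2)), Mul(-1391, Rational(-1, 1228))), 3635) = Add(Add(1108, Rational(1391, 1228)), 3635) = Add(Rational(1362015, 1228), 3635) = Rational(5825795, 1228)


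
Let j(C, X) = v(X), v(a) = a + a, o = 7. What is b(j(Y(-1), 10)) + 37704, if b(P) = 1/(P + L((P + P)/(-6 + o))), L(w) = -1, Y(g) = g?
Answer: 716377/19 ≈ 37704.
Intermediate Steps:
v(a) = 2*a
j(C, X) = 2*X
b(P) = 1/(-1 + P) (b(P) = 1/(P - 1) = 1/(-1 + P))
b(j(Y(-1), 10)) + 37704 = 1/(-1 + 2*10) + 37704 = 1/(-1 + 20) + 37704 = 1/19 + 37704 = 716377/19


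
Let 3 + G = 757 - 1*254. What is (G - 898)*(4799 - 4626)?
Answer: -68854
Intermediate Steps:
G = 500 (G = -3 + (757 - 1*254) = -3 + (757 - 254) = -3 + 503 = 500)
(G - 898)*(4799 - 4626) = (500 - 898)*(4799 - 4626) = -398*173 = -68854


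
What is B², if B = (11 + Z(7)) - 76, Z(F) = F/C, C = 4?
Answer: 64009/16 ≈ 4000.6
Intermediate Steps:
Z(F) = F/4
B = -253/4 (B = (11 + (¼)*7) - 76 = (11 + 7/4) - 76 = 51/4 - 76 = -253/4 ≈ -63.250)
B² = (-253/4)² = 64009/16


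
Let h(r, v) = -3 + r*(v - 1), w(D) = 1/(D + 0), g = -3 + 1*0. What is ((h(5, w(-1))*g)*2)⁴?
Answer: 37015056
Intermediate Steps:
g = -3 (g = -3 + 0 = -3)
w(D) = 1/D
h(r, v) = -3 + r*(-1 + v)
((h(5, w(-1))*g)*2)⁴ = (((-3 - 1*5 + 5/(-1))*(-3))*2)⁴ = (((-3 - 5 + 5*(-1))*(-3))*2)⁴ = (((-3 - 5 - 5)*(-3))*2)⁴ = (-13*(-3)*2)⁴ = (39*2)⁴ = 78⁴ = 37015056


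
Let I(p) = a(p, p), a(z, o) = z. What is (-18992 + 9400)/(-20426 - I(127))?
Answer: 9592/20553 ≈ 0.46670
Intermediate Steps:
I(p) = p
(-18992 + 9400)/(-20426 - I(127)) = (-18992 + 9400)/(-20426 - 1*127) = -9592/(-20426 - 127) = -9592/(-20553) = -9592*(-1/20553) = 9592/20553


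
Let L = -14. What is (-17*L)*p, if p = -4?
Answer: -952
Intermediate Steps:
(-17*L)*p = -17*(-14)*(-4) = 238*(-4) = -952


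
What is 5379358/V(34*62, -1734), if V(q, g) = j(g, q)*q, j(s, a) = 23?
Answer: 2689679/24242 ≈ 110.95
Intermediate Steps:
V(q, g) = 23*q
5379358/V(34*62, -1734) = 5379358/((23*(34*62))) = 5379358/((23*2108)) = 5379358/48484 = 5379358*(1/48484) = 2689679/24242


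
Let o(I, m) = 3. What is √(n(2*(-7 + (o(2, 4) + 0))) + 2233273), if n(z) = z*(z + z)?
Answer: √2233401 ≈ 1494.5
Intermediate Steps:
n(z) = 2*z² (n(z) = z*(2*z) = 2*z²)
√(n(2*(-7 + (o(2, 4) + 0))) + 2233273) = √(2*(2*(-7 + (3 + 0)))² + 2233273) = √(2*(2*(-7 + 3))² + 2233273) = √(2*(2*(-4))² + 2233273) = √(2*(-8)² + 2233273) = √(2*64 + 2233273) = √(128 + 2233273) = √2233401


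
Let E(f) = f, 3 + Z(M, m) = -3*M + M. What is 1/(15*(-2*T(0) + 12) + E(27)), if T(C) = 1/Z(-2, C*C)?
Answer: 1/177 ≈ 0.0056497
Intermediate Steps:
Z(M, m) = -3 - 2*M (Z(M, m) = -3 + (-3*M + M) = -3 - 2*M)
T(C) = 1 (T(C) = 1/(-3 - 2*(-2)) = 1/(-3 + 4) = 1/1 = 1)
1/(15*(-2*T(0) + 12) + E(27)) = 1/(15*(-2*1 + 12) + 27) = 1/(15*(-2 + 12) + 27) = 1/(15*10 + 27) = 1/(150 + 27) = 1/177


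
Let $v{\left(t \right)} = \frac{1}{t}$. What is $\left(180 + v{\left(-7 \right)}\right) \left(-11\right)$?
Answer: $- \frac{13849}{7} \approx -1978.4$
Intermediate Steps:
$\left(180 + v{\left(-7 \right)}\right) \left(-11\right) = \left(180 + \frac{1}{-7}\right) \left(-11\right) = \left(180 - \frac{1}{7}\right) \left(-11\right) = \frac{1259}{7} \left(-11\right) = - \frac{13849}{7}$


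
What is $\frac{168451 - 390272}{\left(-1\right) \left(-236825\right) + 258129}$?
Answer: $- \frac{221821}{494954} \approx -0.44816$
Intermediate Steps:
$\frac{168451 - 390272}{\left(-1\right) \left(-236825\right) + 258129} = - \frac{221821}{236825 + 258129} = - \frac{221821}{494954}$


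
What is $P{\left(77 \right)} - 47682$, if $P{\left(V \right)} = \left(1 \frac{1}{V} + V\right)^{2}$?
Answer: $- \frac{247541678}{5929} \approx -41751.0$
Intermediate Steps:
$P{\left(V \right)} = \left(V + \frac{1}{V}\right)^{2}$ ($P{\left(V \right)} = \left(\frac{1}{V} + V\right)^{2} = \left(V + \frac{1}{V}\right)^{2}$)
$P{\left(77 \right)} - 47682 = \frac{\left(1 + 77^{2}\right)^{2}}{5929} - 47682 = \frac{\left(1 + 5929\right)^{2}}{5929} - 47682 = \frac{5930^{2}}{5929} - 47682 = \frac{1}{5929} \cdot 35164900 - 47682 = \frac{35164900}{5929} - 47682 = - \frac{247541678}{5929}$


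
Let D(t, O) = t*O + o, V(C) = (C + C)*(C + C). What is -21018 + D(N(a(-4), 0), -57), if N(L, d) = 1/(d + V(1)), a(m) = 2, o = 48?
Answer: -83937/4 ≈ -20984.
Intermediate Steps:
V(C) = 4*C² (V(C) = (2*C)*(2*C) = 4*C²)
N(L, d) = 1/(4 + d) (N(L, d) = 1/(d + 4*1²) = 1/(d + 4*1) = 1/(d + 4) = 1/(4 + d))
D(t, O) = 48 + O*t (D(t, O) = t*O + 48 = O*t + 48 = 48 + O*t)
-21018 + D(N(a(-4), 0), -57) = -21018 + (48 - 57/(4 + 0)) = -21018 + (48 - 57/4) = -21018 + 135/4 = -83937/4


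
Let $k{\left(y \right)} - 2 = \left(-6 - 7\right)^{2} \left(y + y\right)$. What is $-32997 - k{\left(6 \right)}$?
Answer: $-35027$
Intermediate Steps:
$k{\left(y \right)} = 2 + 338 y$ ($k{\left(y \right)} = 2 + \left(-6 - 7\right)^{2} \left(y + y\right) = 2 + \left(-13\right)^{2} \cdot 2 y = 2 + 169 \cdot 2 y = 2 + 338 y$)
$-32997 - k{\left(6 \right)} = -32997 - \left(2 + 338 \cdot 6\right) = -32997 - \left(2 + 2028\right) = -32997 - 2030 = -35027$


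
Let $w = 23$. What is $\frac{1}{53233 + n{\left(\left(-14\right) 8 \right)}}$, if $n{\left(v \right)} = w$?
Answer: $\frac{1}{53256} \approx 1.8777 \cdot 10^{-5}$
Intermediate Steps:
$n{\left(v \right)} = 23$
$\frac{1}{53233 + n{\left(\left(-14\right) 8 \right)}} = \frac{1}{53233 + 23} = \frac{1}{53256}$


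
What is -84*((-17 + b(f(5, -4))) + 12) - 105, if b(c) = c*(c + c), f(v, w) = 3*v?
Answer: -37485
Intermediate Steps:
b(c) = 2*c² (b(c) = c*(2*c) = 2*c²)
-84*((-17 + b(f(5, -4))) + 12) - 105 = -84*((-17 + 2*(3*5)²) + 12) - 105 = -84*((-17 + 2*15²) + 12) - 105 = -84*((-17 + 2*225) + 12) - 105 = -84*((-17 + 450) + 12) - 105 = -84*(433 + 12) - 105 = -84*445 - 105 = -37380 - 105 = -37485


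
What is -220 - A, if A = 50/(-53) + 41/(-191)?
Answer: -2215337/10123 ≈ -218.84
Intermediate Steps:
A = -11723/10123 (A = 50*(-1/53) + 41*(-1/191) = -50/53 - 41/191 = -11723/10123 ≈ -1.1581)
-220 - A = -220 - 1*(-11723/10123) = -220 + 11723/10123 = -2215337/10123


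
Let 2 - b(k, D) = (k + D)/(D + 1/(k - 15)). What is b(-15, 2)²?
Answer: 258064/3481 ≈ 74.135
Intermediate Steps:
b(k, D) = 2 - (D + k)/(D + 1/(-15 + k)) (b(k, D) = 2 - (k + D)/(D + 1/(k - 15)) = 2 - (D + k)/(D + 1/(-15 + k)))
b(-15, 2)² = ((2 - 1*(-15)² - 15*2 + 15*(-15) + 2*(-15))/(1 - 15*2 + 2*(-15)))² = ((2 - 1*225 - 30 - 225 - 30)/(1 - 30 - 30))² = ((2 - 225 - 30 - 225 - 30)/(-59))² = (-1/59*(-508))² = (508/59)² = 258064/3481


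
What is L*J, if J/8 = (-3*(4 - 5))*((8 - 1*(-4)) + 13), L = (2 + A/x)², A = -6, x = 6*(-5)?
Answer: 2904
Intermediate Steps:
x = -30
L = 121/25 (L = (2 - 6/(-30))² = (2 - 6*(-1/30))² = (2 + ⅕)² = (11/5)² = 121/25 ≈ 4.8400)
J = 600 (J = 8*((-3*(4 - 5))*((8 - 1*(-4)) + 13)) = 8*((-3*(-1))*((8 + 4) + 13)) = 8*(3*(12 + 13)) = 8*(3*25) = 8*75 = 600)
L*J = (121/25)*600 = 2904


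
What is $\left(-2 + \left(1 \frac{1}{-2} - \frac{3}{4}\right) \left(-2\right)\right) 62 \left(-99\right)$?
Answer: $-3069$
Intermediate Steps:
$\left(-2 + \left(1 \frac{1}{-2} - \frac{3}{4}\right) \left(-2\right)\right) 62 \left(-99\right) = \left(-2 + \left(1 \left(- \frac{1}{2}\right) - \frac{3}{4}\right) \left(-2\right)\right) 62 \left(-99\right) = \left(-2 + \left(- \frac{1}{2} - \frac{3}{4}\right) \left(-2\right)\right) 62 \left(-99\right) = \left(-2 - - \frac{5}{2}\right) 62 \left(-99\right) = \left(-2 + \frac{5}{2}\right) 62 \left(-99\right) = \frac{1}{2} \cdot 62 \left(-99\right) = 31 \left(-99\right) = -3069$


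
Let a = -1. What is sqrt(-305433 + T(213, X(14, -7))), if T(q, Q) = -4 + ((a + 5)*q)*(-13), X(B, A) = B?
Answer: I*sqrt(316513) ≈ 562.59*I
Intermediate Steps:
T(q, Q) = -4 - 52*q (T(q, Q) = -4 + ((-1 + 5)*q)*(-13) = -4 + (4*q)*(-13) = -4 - 52*q)
sqrt(-305433 + T(213, X(14, -7))) = sqrt(-305433 + (-4 - 52*213)) = sqrt(-305433 + (-4 - 11076)) = sqrt(-305433 - 11080) = sqrt(-316513) = I*sqrt(316513)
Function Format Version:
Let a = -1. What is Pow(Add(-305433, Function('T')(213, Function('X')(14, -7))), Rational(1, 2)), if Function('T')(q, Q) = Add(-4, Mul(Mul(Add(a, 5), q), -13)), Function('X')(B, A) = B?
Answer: Mul(I, Pow(316513, Rational(1, 2))) ≈ Mul(562.59, I)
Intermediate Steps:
Function('T')(q, Q) = Add(-4, Mul(-52, q)) (Function('T')(q, Q) = Add(-4, Mul(Mul(Add(-1, 5), q), -13)) = Add(-4, Mul(Mul(4, q), -13)) = Add(-4, Mul(-52, q)))
Pow(Add(-305433, Function('T')(213, Function('X')(14, -7))), Rational(1, 2)) = Pow(Add(-305433, Add(-4, Mul(-52, 213))), Rational(1, 2)) = Pow(Add(-305433, Add(-4, -11076)), Rational(1, 2)) = Pow(Add(-305433, -11080), Rational(1, 2)) = Pow(-316513, Rational(1, 2)) = Mul(I, Pow(316513, Rational(1, 2)))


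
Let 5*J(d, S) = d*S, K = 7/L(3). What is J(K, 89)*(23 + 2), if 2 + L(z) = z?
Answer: 3115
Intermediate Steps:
L(z) = -2 + z
K = 7 (K = 7/(-2 + 3) = 7/1 = 7*1 = 7)
J(d, S) = S*d/5 (J(d, S) = (d*S)/5 = (S*d)/5 = S*d/5)
J(K, 89)*(23 + 2) = ((⅕)*89*7)*(23 + 2) = (623/5)*25 = 3115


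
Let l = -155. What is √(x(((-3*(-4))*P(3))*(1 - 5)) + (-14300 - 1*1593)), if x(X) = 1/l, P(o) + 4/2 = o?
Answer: 2*I*√95457370/155 ≈ 126.07*I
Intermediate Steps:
P(o) = -2 + o
x(X) = -1/155 (x(X) = 1/(-155) = -1/155)
√(x(((-3*(-4))*P(3))*(1 - 5)) + (-14300 - 1*1593)) = √(-1/155 + (-14300 - 1*1593)) = √(-1/155 + (-14300 - 1593)) = √(-1/155 - 15893) = √(-2463416/155) = 2*I*√95457370/155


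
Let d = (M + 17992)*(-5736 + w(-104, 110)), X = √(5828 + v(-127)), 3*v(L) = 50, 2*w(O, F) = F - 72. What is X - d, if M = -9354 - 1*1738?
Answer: 39447300 + √52602/3 ≈ 3.9447e+7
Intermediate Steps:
w(O, F) = -36 + F/2 (w(O, F) = (F - 72)/2 = (-72 + F)/2 = -36 + F/2)
v(L) = 50/3 (v(L) = (⅓)*50 = 50/3)
M = -11092 (M = -9354 - 1738 = -11092)
X = √52602/3 (X = √(5828 + 50/3) = √(17534/3) = √52602/3 ≈ 76.450)
d = -39447300 (d = (-11092 + 17992)*(-5736 + (-36 + (½)*110)) = 6900*(-5736 + (-36 + 55)) = 6900*(-5736 + 19) = 6900*(-5717) = -39447300)
X - d = √52602/3 - 1*(-39447300) = √52602/3 + 39447300 = 39447300 + √52602/3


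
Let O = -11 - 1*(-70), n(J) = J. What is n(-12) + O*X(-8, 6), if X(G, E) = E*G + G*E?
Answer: -5676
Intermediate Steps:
X(G, E) = 2*E*G (X(G, E) = E*G + E*G = 2*E*G)
O = 59 (O = -11 + 70 = 59)
n(-12) + O*X(-8, 6) = -12 + 59*(2*6*(-8)) = -12 + 59*(-96) = -12 - 5664 = -5676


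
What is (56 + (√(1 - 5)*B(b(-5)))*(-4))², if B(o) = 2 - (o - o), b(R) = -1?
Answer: 2880 - 1792*I ≈ 2880.0 - 1792.0*I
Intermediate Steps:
B(o) = 2 (B(o) = 2 - 1*0 = 2 + 0 = 2)
(56 + (√(1 - 5)*B(b(-5)))*(-4))² = (56 + (√(1 - 5)*2)*(-4))² = (56 + (√(-4)*2)*(-4))² = (56 + ((2*I)*2)*(-4))² = (56 + (4*I)*(-4))² = (56 - 16*I)²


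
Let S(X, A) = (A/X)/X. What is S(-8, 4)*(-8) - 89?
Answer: -179/2 ≈ -89.500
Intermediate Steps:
S(X, A) = A/X²
S(-8, 4)*(-8) - 89 = (4/(-8)²)*(-8) - 89 = (4*(1/64))*(-8) - 89 = (1/16)*(-8) - 89 = -½ - 89 = -179/2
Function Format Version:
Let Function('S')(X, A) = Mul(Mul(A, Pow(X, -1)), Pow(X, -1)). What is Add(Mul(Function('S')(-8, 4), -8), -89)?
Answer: Rational(-179, 2) ≈ -89.500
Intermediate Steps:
Function('S')(X, A) = Mul(A, Pow(X, -2))
Add(Mul(Function('S')(-8, 4), -8), -89) = Add(Mul(Mul(4, Pow(-8, -2)), -8), -89) = Add(Mul(Mul(4, Rational(1, 64)), -8), -89) = Add(Mul(Rational(1, 16), -8), -89) = Add(Rational(-1, 2), -89) = Rational(-179, 2)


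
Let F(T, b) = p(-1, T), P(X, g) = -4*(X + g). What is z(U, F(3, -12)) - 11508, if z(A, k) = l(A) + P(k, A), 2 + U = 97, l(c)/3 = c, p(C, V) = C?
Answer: -11599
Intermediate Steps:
l(c) = 3*c
P(X, g) = -4*X - 4*g
F(T, b) = -1
U = 95 (U = -2 + 97 = 95)
z(A, k) = -A - 4*k (z(A, k) = 3*A + (-4*k - 4*A) = 3*A + (-4*A - 4*k) = -A - 4*k)
z(U, F(3, -12)) - 11508 = (-1*95 - 4*(-1)) - 11508 = (-95 + 4) - 11508 = -91 - 11508 = -11599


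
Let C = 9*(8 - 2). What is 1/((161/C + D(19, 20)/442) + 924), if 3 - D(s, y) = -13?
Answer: 11934/11063029 ≈ 0.0010787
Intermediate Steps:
D(s, y) = 16 (D(s, y) = 3 - 1*(-13) = 3 + 13 = 16)
C = 54 (C = 9*6 = 54)
1/((161/C + D(19, 20)/442) + 924) = 1/((161/54 + 16/442) + 924) = 1/((161*(1/54) + 16*(1/442)) + 924) = 1/((161/54 + 8/221) + 924) = 1/(36013/11934 + 924) = 1/(11063029/11934) = 11934/11063029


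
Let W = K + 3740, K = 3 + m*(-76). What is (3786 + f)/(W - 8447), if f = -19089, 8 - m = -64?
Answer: 5101/3392 ≈ 1.5038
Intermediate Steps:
m = 72 (m = 8 - 1*(-64) = 8 + 64 = 72)
K = -5469 (K = 3 + 72*(-76) = 3 - 5472 = -5469)
W = -1729 (W = -5469 + 3740 = -1729)
(3786 + f)/(W - 8447) = (3786 - 19089)/(-1729 - 8447) = -15303/(-10176) = -15303*(-1/10176) = 5101/3392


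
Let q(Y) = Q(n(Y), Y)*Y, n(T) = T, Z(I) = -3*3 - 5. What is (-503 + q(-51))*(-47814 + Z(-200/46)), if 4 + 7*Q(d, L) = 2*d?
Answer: -90155780/7 ≈ -1.2879e+7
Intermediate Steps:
Z(I) = -14 (Z(I) = -9 - 5 = -14)
Q(d, L) = -4/7 + 2*d/7 (Q(d, L) = -4/7 + (2*d)/7 = -4/7 + 2*d/7)
q(Y) = Y*(-4/7 + 2*Y/7) (q(Y) = (-4/7 + 2*Y/7)*Y = Y*(-4/7 + 2*Y/7))
(-503 + q(-51))*(-47814 + Z(-200/46)) = (-503 + (2/7)*(-51)*(-2 - 51))*(-47814 - 14) = (-503 + (2/7)*(-51)*(-53))*(-47828) = (-503 + 5406/7)*(-47828) = (1885/7)*(-47828) = -90155780/7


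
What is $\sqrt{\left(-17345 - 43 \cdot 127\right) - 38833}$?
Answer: $i \sqrt{61639} \approx 248.27 i$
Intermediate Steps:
$\sqrt{\left(-17345 - 43 \cdot 127\right) - 38833} = \sqrt{\left(-17345 - 5461\right) - 38833} = \sqrt{-22806 - 38833} = \sqrt{-61639} = i \sqrt{61639}$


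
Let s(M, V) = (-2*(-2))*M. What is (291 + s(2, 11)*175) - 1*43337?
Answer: -41646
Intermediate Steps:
s(M, V) = 4*M
(291 + s(2, 11)*175) - 1*43337 = (291 + (4*2)*175) - 1*43337 = (291 + 8*175) - 43337 = (291 + 1400) - 43337 = 1691 - 43337 = -41646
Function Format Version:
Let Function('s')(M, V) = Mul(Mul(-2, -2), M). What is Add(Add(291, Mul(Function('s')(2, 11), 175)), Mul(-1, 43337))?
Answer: -41646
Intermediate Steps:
Function('s')(M, V) = Mul(4, M)
Add(Add(291, Mul(Function('s')(2, 11), 175)), Mul(-1, 43337)) = Add(Add(291, Mul(Mul(4, 2), 175)), Mul(-1, 43337)) = Add(Add(291, Mul(8, 175)), -43337) = Add(Add(291, 1400), -43337) = Add(1691, -43337) = -41646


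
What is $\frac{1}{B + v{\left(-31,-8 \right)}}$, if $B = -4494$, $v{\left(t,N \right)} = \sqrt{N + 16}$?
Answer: $- \frac{2247}{10098014} - \frac{\sqrt{2}}{10098014} \approx -0.00022266$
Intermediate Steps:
$v{\left(t,N \right)} = \sqrt{16 + N}$
$\frac{1}{B + v{\left(-31,-8 \right)}} = \frac{1}{-4494 + \sqrt{16 - 8}} = \frac{1}{-4494 + \sqrt{8}} = \frac{1}{-4494 + 2 \sqrt{2}}$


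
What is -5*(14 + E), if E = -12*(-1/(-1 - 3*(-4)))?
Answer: -830/11 ≈ -75.455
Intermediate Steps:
E = 12/11 (E = -12*(-1/(-1 + 12)) = -12/(11*(-1)) = -12/(-11) = -12*(-1/11) = 12/11 ≈ 1.0909)
-5*(14 + E) = -5*(14 + 12/11) = -5*166/11 = -830/11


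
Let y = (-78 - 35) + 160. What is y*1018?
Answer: 47846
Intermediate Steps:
y = 47 (y = -113 + 160 = 47)
y*1018 = 47*1018 = 47846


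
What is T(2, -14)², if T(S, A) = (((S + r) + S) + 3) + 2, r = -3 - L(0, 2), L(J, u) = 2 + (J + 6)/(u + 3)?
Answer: 196/25 ≈ 7.8400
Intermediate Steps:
L(J, u) = 2 + (6 + J)/(3 + u)
r = -31/5 (r = -3 - (12 + 0 + 2*2)/(3 + 2) = -3 - (12 + 0 + 4)/5 = -3 - 16/5 = -31/5 ≈ -6.2000)
T(S, A) = -6/5 + 2*S (T(S, A) = (((S - 31/5) + S) + 3) + 2 = (((-31/5 + S) + S) + 3) + 2 = ((-31/5 + 2*S) + 3) + 2 = (-16/5 + 2*S) + 2 = -6/5 + 2*S)
T(2, -14)² = (-6/5 + 2*2)² = (-6/5 + 4)² = (14/5)² = 196/25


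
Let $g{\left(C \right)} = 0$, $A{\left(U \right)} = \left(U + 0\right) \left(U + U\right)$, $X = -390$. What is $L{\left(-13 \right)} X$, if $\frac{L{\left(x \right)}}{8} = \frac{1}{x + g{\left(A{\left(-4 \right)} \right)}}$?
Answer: $240$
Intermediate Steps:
$A{\left(U \right)} = 2 U^{2}$ ($A{\left(U \right)} = U 2 U = 2 U^{2}$)
$L{\left(x \right)} = \frac{8}{x}$ ($L{\left(x \right)} = \frac{8}{x + 0} = \frac{8}{x}$)
$L{\left(-13 \right)} X = \frac{8}{-13} \left(-390\right) = 8 \left(- \frac{1}{13}\right) \left(-390\right) = \left(- \frac{8}{13}\right) \left(-390\right) = 240$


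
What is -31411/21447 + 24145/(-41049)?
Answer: -200803106/97819767 ≈ -2.0528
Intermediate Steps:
-31411/21447 + 24145/(-41049) = -31411*1/21447 + 24145*(-1/41049) = -31411/21447 - 24145/41049 = -200803106/97819767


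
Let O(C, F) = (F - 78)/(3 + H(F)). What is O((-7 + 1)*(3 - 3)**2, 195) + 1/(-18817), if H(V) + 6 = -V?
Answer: -244643/413974 ≈ -0.59096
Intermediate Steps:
H(V) = -6 - V
O(C, F) = (-78 + F)/(-3 - F) (O(C, F) = (F - 78)/(3 + (-6 - F)) = (-78 + F)/(-3 - F))
O((-7 + 1)*(3 - 3)**2, 195) + 1/(-18817) = (78 - 1*195)/(3 + 195) + 1/(-18817) = (78 - 195)/198 - 1/18817 = (1/198)*(-117) - 1/18817 = -13/22 - 1/18817 = -244643/413974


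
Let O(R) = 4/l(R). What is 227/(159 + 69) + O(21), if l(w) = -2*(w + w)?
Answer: 1513/1596 ≈ 0.94800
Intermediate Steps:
l(w) = -4*w
O(R) = -1/R (O(R) = 4/((-4*R)) = 4*(-1/(4*R)) = -1/R)
227/(159 + 69) + O(21) = 227/(159 + 69) - 1/21 = 227/228 - 1*1/21 = (1/228)*227 - 1/21 = 227/228 - 1/21 = 1513/1596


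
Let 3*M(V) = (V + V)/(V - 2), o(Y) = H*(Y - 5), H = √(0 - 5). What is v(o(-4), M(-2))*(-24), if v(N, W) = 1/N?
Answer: -8*I*√5/15 ≈ -1.1926*I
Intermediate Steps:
H = I*√5 (H = √(-5) = I*√5 ≈ 2.2361*I)
o(Y) = I*√5*(-5 + Y) (o(Y) = (I*√5)*(Y - 5) = (I*√5)*(-5 + Y) = I*√5*(-5 + Y))
M(V) = 2*V/(3*(-2 + V)) (M(V) = ((V + V)/(V - 2))/3 = ((2*V)/(-2 + V))/3 = (2*V/(-2 + V))/3 = 2*V/(3*(-2 + V)))
v(o(-4), M(-2))*(-24) = -24/(I*√5*(-5 - 4)) = -24/(I*√5*(-9)) = -24/(-9*I*√5) = (I*√5/45)*(-24) = -8*I*√5/15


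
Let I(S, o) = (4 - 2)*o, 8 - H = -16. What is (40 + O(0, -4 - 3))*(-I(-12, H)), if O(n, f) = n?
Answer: -1920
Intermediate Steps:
H = 24 (H = 8 - 1*(-16) = 8 + 16 = 24)
I(S, o) = 2*o
(40 + O(0, -4 - 3))*(-I(-12, H)) = (40 + 0)*(-2*24) = 40*(-1*48) = 40*(-48) = -1920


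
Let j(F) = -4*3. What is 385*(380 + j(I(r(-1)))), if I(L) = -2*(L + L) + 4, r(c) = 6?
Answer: 141680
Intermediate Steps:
I(L) = 4 - 4*L (I(L) = -4*L + 4 = 4 - 4*L)
j(F) = -12
385*(380 + j(I(r(-1)))) = 385*(380 - 12) = 385*368 = 141680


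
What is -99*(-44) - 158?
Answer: 4198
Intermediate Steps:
-99*(-44) - 158 = 4356 - 158 = 4198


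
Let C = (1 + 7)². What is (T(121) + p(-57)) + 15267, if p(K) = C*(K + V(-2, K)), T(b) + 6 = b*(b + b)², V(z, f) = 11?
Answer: 7098561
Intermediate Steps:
C = 64 (C = 8² = 64)
T(b) = -6 + 4*b³ (T(b) = -6 + b*(b + b)² = -6 + b*(2*b)² = -6 + b*(4*b²) = -6 + 4*b³)
p(K) = 704 + 64*K (p(K) = 64*(K + 11) = 64*(11 + K) = 704 + 64*K)
(T(121) + p(-57)) + 15267 = ((-6 + 4*121³) + (704 + 64*(-57))) + 15267 = ((-6 + 4*1771561) + (704 - 3648)) + 15267 = ((-6 + 7086244) - 2944) + 15267 = (7086238 - 2944) + 15267 = 7083294 + 15267 = 7098561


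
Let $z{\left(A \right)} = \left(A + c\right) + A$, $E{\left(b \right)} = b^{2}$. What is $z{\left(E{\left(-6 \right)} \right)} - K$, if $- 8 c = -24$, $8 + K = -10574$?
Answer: $10657$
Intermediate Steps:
$K = -10582$ ($K = -8 - 10574 = -10582$)
$c = 3$ ($c = \left(- \frac{1}{8}\right) \left(-24\right) = 3$)
$z{\left(A \right)} = 3 + 2 A$ ($z{\left(A \right)} = \left(A + 3\right) + A = \left(3 + A\right) + A = 3 + 2 A$)
$z{\left(E{\left(-6 \right)} \right)} - K = \left(3 + 2 \left(-6\right)^{2}\right) - -10582 = \left(3 + 2 \cdot 36\right) + 10582 = \left(3 + 72\right) + 10582 = 75 + 10582 = 10657$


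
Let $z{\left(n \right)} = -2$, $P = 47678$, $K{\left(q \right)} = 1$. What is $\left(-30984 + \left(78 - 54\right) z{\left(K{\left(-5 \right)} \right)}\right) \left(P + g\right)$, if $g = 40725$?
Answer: $-2743321896$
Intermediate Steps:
$\left(-30984 + \left(78 - 54\right) z{\left(K{\left(-5 \right)} \right)}\right) \left(P + g\right) = \left(-30984 + \left(78 - 54\right) \left(-2\right)\right) \left(47678 + 40725\right) = \left(-30984 + 24 \left(-2\right)\right) 88403 = \left(-30984 - 48\right) 88403 = \left(-31032\right) 88403 = -2743321896$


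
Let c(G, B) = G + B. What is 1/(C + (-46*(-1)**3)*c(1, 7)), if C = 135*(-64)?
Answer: -1/8272 ≈ -0.00012089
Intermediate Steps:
c(G, B) = B + G
C = -8640
1/(C + (-46*(-1)**3)*c(1, 7)) = 1/(-8640 + (-46*(-1)**3)*(7 + 1)) = 1/(-8640 - 46*(-1)*8) = 1/(-8640 + 46*8) = 1/(-8640 + 368) = 1/(-8272) = -1/8272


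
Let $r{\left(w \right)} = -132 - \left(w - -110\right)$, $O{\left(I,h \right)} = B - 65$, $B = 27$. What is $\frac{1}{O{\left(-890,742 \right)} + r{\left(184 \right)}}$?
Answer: $- \frac{1}{464} \approx -0.0021552$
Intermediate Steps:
$O{\left(I,h \right)} = -38$ ($O{\left(I,h \right)} = 27 - 65 = -38$)
$r{\left(w \right)} = -242 - w$ ($r{\left(w \right)} = -132 - \left(w + 110\right) = -132 - \left(110 + w\right) = -242 - w$)
$\frac{1}{O{\left(-890,742 \right)} + r{\left(184 \right)}} = \frac{1}{-38 - 426} = \frac{1}{-464} = - \frac{1}{464}$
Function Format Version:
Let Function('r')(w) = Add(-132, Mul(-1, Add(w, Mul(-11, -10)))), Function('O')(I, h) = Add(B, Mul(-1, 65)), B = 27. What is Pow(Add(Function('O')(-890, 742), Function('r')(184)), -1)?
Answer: Rational(-1, 464) ≈ -0.0021552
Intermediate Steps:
Function('O')(I, h) = -38 (Function('O')(I, h) = Add(27, Mul(-1, 65)) = Add(27, -65) = -38)
Function('r')(w) = Add(-242, Mul(-1, w)) (Function('r')(w) = Add(-132, Mul(-1, Add(w, 110))) = Add(-132, Mul(-1, Add(110, w))) = Add(-132, Add(-110, Mul(-1, w))) = Add(-242, Mul(-1, w)))
Pow(Add(Function('O')(-890, 742), Function('r')(184)), -1) = Pow(Add(-38, Add(-242, Mul(-1, 184))), -1) = Pow(Add(-38, Add(-242, -184)), -1) = Pow(Add(-38, -426), -1) = Pow(-464, -1) = Rational(-1, 464)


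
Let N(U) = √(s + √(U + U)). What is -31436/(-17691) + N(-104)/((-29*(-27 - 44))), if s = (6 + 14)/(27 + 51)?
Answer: 31436/17691 + √(390 + 6084*I*√13)/80301 ≈ 1.7783 + 0.0012927*I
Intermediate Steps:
s = 10/39 (s = 20/78 = 20*(1/78) = 10/39 ≈ 0.25641)
N(U) = √(10/39 + √2*√U) (N(U) = √(10/39 + √(U + U)) = √(10/39 + √(2*U)) = √(10/39 + √2*√U))
-31436/(-17691) + N(-104)/((-29*(-27 - 44))) = -31436/(-17691) + (√(390 + 1521*√2*√(-104))/39)/((-29*(-27 - 44))) = -31436*(-1/17691) + (√(390 + 1521*√2*(2*I*√26))/39)/((-29*(-71))) = 31436/17691 + (√(390 + 6084*I*√13)/39)/2059 = 31436/17691 + (√(390 + 6084*I*√13)/39)*(1/2059) = 31436/17691 + √(390 + 6084*I*√13)/80301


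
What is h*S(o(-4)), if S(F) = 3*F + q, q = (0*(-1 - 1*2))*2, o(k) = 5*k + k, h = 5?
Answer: -360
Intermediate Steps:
o(k) = 6*k
q = 0 (q = (0*(-1 - 2))*2 = (0*(-3))*2 = 0*2 = 0)
S(F) = 3*F (S(F) = 3*F + 0 = 3*F)
h*S(o(-4)) = 5*(3*(6*(-4))) = 5*(3*(-24)) = 5*(-72) = -360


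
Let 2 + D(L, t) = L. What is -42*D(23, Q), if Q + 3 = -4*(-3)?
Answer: -882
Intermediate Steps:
Q = 9 (Q = -3 - 4*(-3) = -3 + 12 = 9)
D(L, t) = -2 + L
-42*D(23, Q) = -42*(-2 + 23) = -42*21 = -882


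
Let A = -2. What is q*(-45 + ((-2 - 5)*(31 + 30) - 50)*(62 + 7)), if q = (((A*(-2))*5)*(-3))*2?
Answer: 3954960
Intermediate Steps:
q = -120 (q = ((-2*(-2)*5)*(-3))*2 = ((4*5)*(-3))*2 = (20*(-3))*2 = -60*2 = -120)
q*(-45 + ((-2 - 5)*(31 + 30) - 50)*(62 + 7)) = -120*(-45 + ((-2 - 5)*(31 + 30) - 50)*(62 + 7)) = -120*(-45 + (-7*61 - 50)*69) = -120*(-45 + (-427 - 50)*69) = -120*(-45 - 477*69) = -120*(-45 - 32913) = -120*(-32958) = 3954960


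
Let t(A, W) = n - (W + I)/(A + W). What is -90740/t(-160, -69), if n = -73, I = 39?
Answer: 20779460/16747 ≈ 1240.8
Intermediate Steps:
t(A, W) = -73 - (39 + W)/(A + W) (t(A, W) = -73 - (W + 39)/(A + W) = -73 - (39 + W)/(A + W))
-90740/t(-160, -69) = -90740*(-160 - 69)/(-39 - 74*(-69) - 73*(-160)) = -90740*(-229/(-39 + 5106 + 11680)) = -90740/((-1/229*16747)) = -90740/(-16747/229) = -90740*(-229/16747) = 20779460/16747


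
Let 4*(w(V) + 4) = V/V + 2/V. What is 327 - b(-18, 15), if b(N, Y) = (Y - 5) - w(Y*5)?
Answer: 93977/300 ≈ 313.26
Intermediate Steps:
w(V) = -15/4 + 1/(2*V) (w(V) = -4 + (V/V + 2/V)/4 = -4 + (1 + 2/V)/4 = -4 + (¼ + 1/(2*V)) = -15/4 + 1/(2*V))
b(N, Y) = -5 + Y - (2 - 75*Y)/(20*Y) (b(N, Y) = (Y - 5) - (2 - 15*Y*5)/(4*(Y*5)) = (-5 + Y) - (2 - 75*Y)/(4*(5*Y)) = (-5 + Y) - 1/(5*Y)*(2 - 75*Y)/4 = (-5 + Y) - (2 - 75*Y)/(20*Y) = -5 + Y - (2 - 75*Y)/(20*Y))
327 - b(-18, 15) = 327 - (-5/4 + 15 - ⅒/15) = 327 - (-5/4 + 15 - ⅒*1/15) = 327 - (-5/4 + 15 - 1/150) = 327 - 1*4123/300 = 327 - 4123/300 = 93977/300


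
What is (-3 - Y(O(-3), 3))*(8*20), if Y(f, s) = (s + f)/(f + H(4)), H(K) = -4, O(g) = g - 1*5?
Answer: -1640/3 ≈ -546.67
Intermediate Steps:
O(g) = -5 + g (O(g) = g - 5 = -5 + g)
Y(f, s) = (f + s)/(-4 + f) (Y(f, s) = (s + f)/(f - 4) = (f + s)/(-4 + f))
(-3 - Y(O(-3), 3))*(8*20) = (-3 - ((-5 - 3) + 3)/(-4 + (-5 - 3)))*(8*20) = (-3 - (-8 + 3)/(-4 - 8))*160 = (-3 - (-5)/(-12))*160 = (-3 - (-1)*(-5)/12)*160 = (-3 - 1*5/12)*160 = (-3 - 5/12)*160 = -41/12*160 = -1640/3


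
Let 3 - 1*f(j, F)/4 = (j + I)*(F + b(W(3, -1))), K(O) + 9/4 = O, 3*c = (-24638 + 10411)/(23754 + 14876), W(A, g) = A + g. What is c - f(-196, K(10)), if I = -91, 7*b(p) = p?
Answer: -1070490157/115890 ≈ -9237.1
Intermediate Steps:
b(p) = p/7
c = -14227/115890 (c = ((-24638 + 10411)/(23754 + 14876))/3 = (-14227/38630)/3 = (-14227*1/38630)/3 = (⅓)*(-14227/38630) = -14227/115890 ≈ -0.12276)
K(O) = -9/4 + O
f(j, F) = 12 - 4*(-91 + j)*(2/7 + F) (f(j, F) = 12 - 4*(j - 91)*(F + (3 - 1)/7) = 12 - 4*(-91 + j)*(F + (⅐)*2) = 12 - 4*(-91 + j)*(F + 2/7) = 12 - 4*(-91 + j)*(2/7 + F))
c - f(-196, K(10)) = -14227/115890 - (116 + 364*(-9/4 + 10) - 8/7*(-196) - 4*(-9/4 + 10)*(-196)) = -14227/115890 - (116 + 364*(31/4) + 224 - 4*31/4*(-196)) = -14227/115890 - (116 + 2821 + 224 + 6076) = -14227/115890 - 1*9237 = -14227/115890 - 9237 = -1070490157/115890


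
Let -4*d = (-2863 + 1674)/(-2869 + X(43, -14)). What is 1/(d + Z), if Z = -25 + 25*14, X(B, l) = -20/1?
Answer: 11556/3754511 ≈ 0.0030779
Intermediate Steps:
X(B, l) = -20 (X(B, l) = -20*1 = -20)
Z = 325 (Z = -25 + 350 = 325)
d = -1189/11556 (d = -(-2863 + 1674)/(4*(-2869 - 20)) = -(-1189)/(4*(-2889)) = -(-1189)*(-1)/(4*2889) = -¼*1189/2889 = -1189/11556 ≈ -0.10289)
1/(d + Z) = 1/(-1189/11556 + 325) = 1/(3754511/11556) = 11556/3754511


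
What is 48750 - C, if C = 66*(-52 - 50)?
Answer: 55482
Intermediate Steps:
C = -6732 (C = 66*(-102) = -6732)
48750 - C = 48750 - 1*(-6732) = 48750 + 6732 = 55482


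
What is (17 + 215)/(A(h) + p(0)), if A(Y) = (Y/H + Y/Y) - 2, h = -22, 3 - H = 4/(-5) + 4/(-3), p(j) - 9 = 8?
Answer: 812/41 ≈ 19.805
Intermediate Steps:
p(j) = 17 (p(j) = 9 + 8 = 17)
H = 77/15 (H = 3 - (4/(-5) + 4/(-3)) = 3 - (4*(-⅕) + 4*(-⅓)) = 3 - (-⅘ - 4/3) = 3 - 1*(-32/15) = 3 + 32/15 = 77/15 ≈ 5.1333)
A(Y) = -1 + 15*Y/77 (A(Y) = (Y/(77/15) + Y/Y) - 2 = (Y*(15/77) + 1) - 2 = (15*Y/77 + 1) - 2 = (1 + 15*Y/77) - 2 = -1 + 15*Y/77)
(17 + 215)/(A(h) + p(0)) = (17 + 215)/((-1 + (15/77)*(-22)) + 17) = 232/((-1 - 30/7) + 17) = 232/(-37/7 + 17) = 232/(82/7) = 232*(7/82) = 812/41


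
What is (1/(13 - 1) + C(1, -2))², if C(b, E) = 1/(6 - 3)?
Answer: 25/144 ≈ 0.17361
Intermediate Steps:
C(b, E) = ⅓ (C(b, E) = 1/3 = ⅓)
(1/(13 - 1) + C(1, -2))² = (1/(13 - 1) + ⅓)² = (1/12 + ⅓)² = (5/12)² = 25/144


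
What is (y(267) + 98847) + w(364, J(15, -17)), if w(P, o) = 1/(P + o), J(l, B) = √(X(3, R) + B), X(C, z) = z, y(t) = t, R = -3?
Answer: 3283547797/33129 - I*√5/66258 ≈ 99114.0 - 3.3748e-5*I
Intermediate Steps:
J(l, B) = √(-3 + B)
(y(267) + 98847) + w(364, J(15, -17)) = (267 + 98847) + 1/(364 + √(-3 - 17)) = 99114 + 1/(364 + √(-20)) = 99114 + 1/(364 + 2*I*√5)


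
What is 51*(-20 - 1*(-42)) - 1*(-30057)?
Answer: 31179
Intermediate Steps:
51*(-20 - 1*(-42)) - 1*(-30057) = 51*(-20 + 42) + 30057 = 51*22 + 30057 = 1122 + 30057 = 31179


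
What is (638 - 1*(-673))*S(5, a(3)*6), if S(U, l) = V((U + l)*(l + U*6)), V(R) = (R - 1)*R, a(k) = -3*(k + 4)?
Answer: 176879910240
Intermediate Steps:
a(k) = -12 - 3*k (a(k) = -3*(4 + k) = -12 - 3*k)
V(R) = R*(-1 + R) (V(R) = (-1 + R)*R = R*(-1 + R))
S(U, l) = (-1 + (U + l)*(l + 6*U))*(U + l)*(l + 6*U) (S(U, l) = ((U + l)*(l + U*6))*(-1 + (U + l)*(l + U*6)) = ((U + l)*(l + 6*U))*(-1 + (U + l)*(l + 6*U)) = (-1 + (U + l)*(l + 6*U))*(U + l)*(l + 6*U))
(638 - 1*(-673))*S(5, a(3)*6) = (638 - 1*(-673))*((((-12 - 3*3)*6)² + 6*5² + 7*5*((-12 - 3*3)*6))*(-1 + ((-12 - 3*3)*6)² + 6*5² + 7*5*((-12 - 3*3)*6))) = (638 + 673)*((((-12 - 9)*6)² + 6*25 + 7*5*((-12 - 9)*6))*(-1 + ((-12 - 9)*6)² + 6*25 + 7*5*((-12 - 9)*6))) = 1311*(((-21*6)² + 150 + 7*5*(-21*6))*(-1 + (-21*6)² + 150 + 7*5*(-21*6))) = 1311*(((-126)² + 150 + 7*5*(-126))*(-1 + (-126)² + 150 + 7*5*(-126))) = 1311*((15876 + 150 - 4410)*(-1 + 15876 + 150 - 4410)) = 1311*(11616*11615) = 1311*134919840 = 176879910240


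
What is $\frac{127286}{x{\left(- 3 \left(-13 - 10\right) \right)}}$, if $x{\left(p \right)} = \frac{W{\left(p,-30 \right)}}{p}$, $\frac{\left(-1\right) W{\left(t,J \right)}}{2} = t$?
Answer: $-63643$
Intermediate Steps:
$W{\left(t,J \right)} = - 2 t$
$x{\left(p \right)} = -2$ ($x{\left(p \right)} = \frac{\left(-2\right) p}{p} = -2$)
$\frac{127286}{x{\left(- 3 \left(-13 - 10\right) \right)}} = \frac{127286}{-2} = 127286 \left(- \frac{1}{2}\right) = -63643$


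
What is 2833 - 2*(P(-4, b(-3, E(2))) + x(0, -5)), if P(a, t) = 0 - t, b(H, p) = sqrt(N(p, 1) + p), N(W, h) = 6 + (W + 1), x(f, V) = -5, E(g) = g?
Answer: 2843 + 2*sqrt(11) ≈ 2849.6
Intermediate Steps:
N(W, h) = 7 + W (N(W, h) = 6 + (1 + W) = 7 + W)
b(H, p) = sqrt(7 + 2*p) (b(H, p) = sqrt((7 + p) + p) = sqrt(7 + 2*p))
P(a, t) = -t
2833 - 2*(P(-4, b(-3, E(2))) + x(0, -5)) = 2833 - 2*(-sqrt(7 + 2*2) - 5) = 2833 - 2*(-sqrt(7 + 4) - 5) = 2833 - 2*(-sqrt(11) - 5) = 2833 - 2*(-5 - sqrt(11)) = 2833 + (10 + 2*sqrt(11)) = 2843 + 2*sqrt(11)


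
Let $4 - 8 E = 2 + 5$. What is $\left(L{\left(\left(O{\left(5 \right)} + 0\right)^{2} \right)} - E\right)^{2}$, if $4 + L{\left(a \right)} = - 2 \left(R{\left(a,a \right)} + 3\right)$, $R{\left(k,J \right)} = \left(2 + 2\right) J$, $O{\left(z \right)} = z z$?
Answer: $\frac{1606165929}{64} \approx 2.5096 \cdot 10^{7}$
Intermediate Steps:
$O{\left(z \right)} = z^{2}$
$R{\left(k,J \right)} = 4 J$
$L{\left(a \right)} = -10 - 8 a$ ($L{\left(a \right)} = -4 - 2 \left(4 a + 3\right) = -4 - 2 \left(3 + 4 a\right) = -4 - \left(6 + 8 a\right) = -10 - 8 a$)
$E = - \frac{3}{8}$ ($E = \frac{1}{2} - \frac{2 + 5}{8} = \frac{1}{2} - \frac{7}{8} = - \frac{3}{8} \approx -0.375$)
$\left(L{\left(\left(O{\left(5 \right)} + 0\right)^{2} \right)} - E\right)^{2} = \left(\left(-10 - 8 \left(5^{2} + 0\right)^{2}\right) - - \frac{3}{8}\right)^{2} = \left(\left(-10 - 8 \left(25 + 0\right)^{2}\right) + \frac{3}{8}\right)^{2} = \left(\left(-10 - 8 \cdot 25^{2}\right) + \frac{3}{8}\right)^{2} = \left(\left(-10 - 5000\right) + \frac{3}{8}\right)^{2} = \left(-5010 + \frac{3}{8}\right)^{2} = \left(- \frac{40077}{8}\right)^{2} = \frac{1606165929}{64}$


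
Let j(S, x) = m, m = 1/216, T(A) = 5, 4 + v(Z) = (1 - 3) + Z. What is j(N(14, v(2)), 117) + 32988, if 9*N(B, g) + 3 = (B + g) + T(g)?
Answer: 7125409/216 ≈ 32988.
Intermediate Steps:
v(Z) = -6 + Z (v(Z) = -4 + ((1 - 3) + Z) = -4 + (-2 + Z) = -6 + Z)
N(B, g) = 2/9 + B/9 + g/9 (N(B, g) = -⅓ + ((B + g) + 5)/9 = -⅓ + (5 + B + g)/9 = -⅓ + (5/9 + B/9 + g/9) = 2/9 + B/9 + g/9)
m = 1/216 ≈ 0.0046296
j(S, x) = 1/216
j(N(14, v(2)), 117) + 32988 = 1/216 + 32988 = 7125409/216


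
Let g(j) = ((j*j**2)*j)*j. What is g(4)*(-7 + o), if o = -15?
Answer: -22528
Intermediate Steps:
g(j) = j**5 (g(j) = (j**3*j)*j = j**4*j = j**5)
g(4)*(-7 + o) = 4**5*(-7 - 15) = 1024*(-22) = -22528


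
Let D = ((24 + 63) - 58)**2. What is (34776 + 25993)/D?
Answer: 60769/841 ≈ 72.258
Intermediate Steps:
D = 841 (D = (87 - 58)**2 = 29**2 = 841)
(34776 + 25993)/D = (34776 + 25993)/841 = 60769*(1/841) = 60769/841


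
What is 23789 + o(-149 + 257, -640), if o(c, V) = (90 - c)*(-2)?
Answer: 23825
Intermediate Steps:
o(c, V) = -180 + 2*c
23789 + o(-149 + 257, -640) = 23789 + (-180 + 2*(-149 + 257)) = 23789 + (-180 + 2*108) = 23789 + (-180 + 216) = 23789 + 36 = 23825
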